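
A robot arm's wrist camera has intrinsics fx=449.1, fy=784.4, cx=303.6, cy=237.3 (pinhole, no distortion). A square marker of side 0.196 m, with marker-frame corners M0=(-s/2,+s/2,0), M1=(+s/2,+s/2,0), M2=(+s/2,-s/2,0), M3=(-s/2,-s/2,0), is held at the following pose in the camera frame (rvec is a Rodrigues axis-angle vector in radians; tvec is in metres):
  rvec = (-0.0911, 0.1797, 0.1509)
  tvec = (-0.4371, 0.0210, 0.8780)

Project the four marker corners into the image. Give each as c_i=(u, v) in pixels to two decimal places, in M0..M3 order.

Intrinsics K: fx=449.1, fy=784.4, cx=303.6, cy=237.3
Marker side s = 0.196 m; corners in marker frame (Z=0):
  M0 = (-0.0980, +0.0980, 0)
  M1 = (+0.0980, +0.0980, 0)
  M2 = (+0.0980, -0.0980, 0)
  M3 = (-0.0980, -0.0980, 0)
rvec = (-0.0911, 0.1797, 0.1509), |rvec| = θ = 0.25172 rad = 14.422°
Rodrigues: sinθ=0.24907, 1−cosθ=0.03151; R = I + sinθ·[k]× + (1−cosθ)·[k]×²:
    [+0.97261 -0.15745 +0.17097]
    [+0.14117 +0.98455 +0.10363]
    [-0.18465 -0.07665 +0.97981]
t = (-0.4371, 0.0210, 0.8780) m
M0: Pc = R·M0+t = (-0.54785, +0.10365, +0.88858); u = 449.1·(-0.54785)/0.88858 + 303.6 = 26.7121, v = 784.4·(+0.10365)/0.88858 + 237.3 = 328.7983
M1: Pc = R·M1+t = (-0.35721, +0.13132, +0.85239); u = 449.1·(-0.35721)/0.85239 + 303.6 = 115.3945, v = 784.4·(+0.13132)/0.85239 + 237.3 = 358.1452
M2: Pc = R·M2+t = (-0.32635, -0.06165, +0.86742); u = 449.1·(-0.32635)/0.86742 + 303.6 = 134.6324, v = 784.4·(-0.06165)/0.86742 + 237.3 = 181.5494
M3: Pc = R·M3+t = (-0.51699, -0.08932, +0.90361); u = 449.1·(-0.51699)/0.90361 + 303.6 = 46.6540, v = 784.4·(-0.08932)/0.90361 + 237.3 = 159.7633

c0=(26.71, 328.80) c1=(115.39, 358.15) c2=(134.63, 181.55) c3=(46.65, 159.76)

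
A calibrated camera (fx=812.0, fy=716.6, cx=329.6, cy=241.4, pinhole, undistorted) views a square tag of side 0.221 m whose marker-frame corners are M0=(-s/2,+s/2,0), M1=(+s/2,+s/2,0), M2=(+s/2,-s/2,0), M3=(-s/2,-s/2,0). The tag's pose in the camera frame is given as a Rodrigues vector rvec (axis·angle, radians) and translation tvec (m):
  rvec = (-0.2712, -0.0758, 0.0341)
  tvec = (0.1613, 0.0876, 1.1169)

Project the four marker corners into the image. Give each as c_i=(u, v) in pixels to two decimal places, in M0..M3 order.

Intrinsics K: fx=812.0, fy=716.6, cx=329.6, cy=241.4
Marker side s = 0.221 m; corners in marker frame (Z=0):
  M0 = (-0.1105, +0.1105, 0)
  M1 = (+0.1105, +0.1105, 0)
  M2 = (+0.1105, -0.1105, 0)
  M3 = (-0.1105, -0.1105, 0)
rvec = (-0.2712, -0.0758, 0.0341), |rvec| = θ = 0.28365 rad = 16.252°
Rodrigues: sinθ=0.27986, 1−cosθ=0.03996; R = I + sinθ·[k]× + (1−cosθ)·[k]×²:
    [+0.99657 -0.02343 -0.07938]
    [+0.04385 +0.96289 +0.26629]
    [+0.07019 -0.26886 +0.96062]
t = (0.1613, 0.0876, 1.1169) m
M0: Pc = R·M0+t = (+0.04859, +0.18915, +1.07943); u = 812.0·(+0.04859)/1.07943 + 329.6 = 366.1513, v = 716.6·(+0.18915)/1.07943 + 241.4 = 366.9729
M1: Pc = R·M1+t = (+0.26883, +0.19885, +1.09495); u = 812.0·(+0.26883)/1.09495 + 329.6 = 528.9621, v = 716.6·(+0.19885)/1.09495 + 241.4 = 371.5367
M2: Pc = R·M2+t = (+0.27401, -0.01395, +1.15437); u = 812.0·(+0.27401)/1.15437 + 329.6 = 522.3435, v = 716.6·(-0.01395)/1.15437 + 241.4 = 232.7378
M3: Pc = R·M3+t = (+0.05377, -0.02365, +1.13885); u = 812.0·(+0.05377)/1.13885 + 329.6 = 367.9370, v = 716.6·(-0.02365)/1.13885 + 241.4 = 226.5215

c0=(366.15, 366.97) c1=(528.96, 371.54) c2=(522.34, 232.74) c3=(367.94, 226.52)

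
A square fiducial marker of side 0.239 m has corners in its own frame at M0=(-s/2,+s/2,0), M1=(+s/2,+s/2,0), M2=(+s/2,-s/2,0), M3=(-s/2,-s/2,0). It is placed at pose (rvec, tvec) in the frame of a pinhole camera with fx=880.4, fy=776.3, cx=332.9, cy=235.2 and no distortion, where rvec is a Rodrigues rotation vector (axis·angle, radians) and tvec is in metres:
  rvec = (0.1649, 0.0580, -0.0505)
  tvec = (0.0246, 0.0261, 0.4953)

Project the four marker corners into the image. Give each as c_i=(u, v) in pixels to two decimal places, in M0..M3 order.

c0=(184.55, 457.13) c1=(593.76, 446.97) c2=(590.69, 74.37) c3=(148.68, 96.74)

Intrinsics K: fx=880.4, fy=776.3, cx=332.9, cy=235.2
Marker side s = 0.239 m; corners in marker frame (Z=0):
  M0 = (-0.1195, +0.1195, 0)
  M1 = (+0.1195, +0.1195, 0)
  M2 = (+0.1195, -0.1195, 0)
  M3 = (-0.1195, -0.1195, 0)
rvec = (0.1649, 0.0580, -0.0505), |rvec| = θ = 0.18195 rad = 10.425°
Rodrigues: sinθ=0.18095, 1−cosθ=0.01651; R = I + sinθ·[k]× + (1−cosθ)·[k]×²:
    [+0.99705 +0.05499 +0.05353]
    [-0.04545 +0.98517 -0.16545]
    [-0.06183 +0.16253 +0.98476]
t = (0.0246, 0.0261, 0.4953) m
M0: Pc = R·M0+t = (-0.08798, +0.14926, +0.52211); u = 880.4·(-0.08798)/0.52211 + 332.9 = 184.5519, v = 776.3·(+0.14926)/0.52211 + 235.2 = 457.1259
M1: Pc = R·M1+t = (+0.15032, +0.13840, +0.50733); u = 880.4·(+0.15032)/0.50733 + 332.9 = 593.7557, v = 776.3·(+0.13840)/0.50733 + 235.2 = 446.9679
M2: Pc = R·M2+t = (+0.13718, -0.09706, +0.46849); u = 880.4·(+0.13718)/0.46849 + 332.9 = 590.6863, v = 776.3·(-0.09706)/0.46849 + 235.2 = 74.3695
M3: Pc = R·M3+t = (-0.10112, -0.08620, +0.48327); u = 880.4·(-0.10112)/0.48327 + 332.9 = 148.6846, v = 776.3·(-0.08620)/0.48327 + 235.2 = 96.7379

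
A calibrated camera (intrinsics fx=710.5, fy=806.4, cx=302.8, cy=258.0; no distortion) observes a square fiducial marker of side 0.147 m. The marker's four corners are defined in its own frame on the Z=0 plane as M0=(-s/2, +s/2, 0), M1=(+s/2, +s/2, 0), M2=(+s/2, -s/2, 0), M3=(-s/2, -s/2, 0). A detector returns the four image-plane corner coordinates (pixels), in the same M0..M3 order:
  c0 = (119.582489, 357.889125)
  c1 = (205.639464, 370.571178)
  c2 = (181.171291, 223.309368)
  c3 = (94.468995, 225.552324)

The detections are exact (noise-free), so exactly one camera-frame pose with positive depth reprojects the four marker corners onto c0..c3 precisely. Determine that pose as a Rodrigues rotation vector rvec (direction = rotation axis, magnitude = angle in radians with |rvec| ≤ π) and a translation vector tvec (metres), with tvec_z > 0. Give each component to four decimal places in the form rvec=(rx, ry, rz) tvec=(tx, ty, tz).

rvec=(0.2560, 0.6393, -0.0746) tvec=(-0.1770, 0.0379, 0.8132)

Intrinsics K: fx=710.5, fy=806.4, cx=302.8, cy=258.0
Marker side s = 0.147 m; corners in marker frame (Z=0):
  M0 = (-0.0735, +0.0735, 0)
  M1 = (+0.0735, +0.0735, 0)
  M2 = (+0.0735, -0.0735, 0)
  M3 = (-0.0735, -0.0735, 0)
Detected image corners:
  c0 = (119.582489, 357.889125) px
  c1 = (205.639464, 370.571178) px
  c2 = (181.171291, 223.309368) px
  c3 = (94.468995, 225.552324) px
Planar DLT: solve 8×8 A·h = b for H (H[2,2]=1):
  H  [+477.00892 +208.13015 +148.11778]
  H  [-180.15543 +1025.40311 +295.53570]
  H  [-0.73604 +0.26207 +1.00000]
B = K⁻¹H; ‖b₁‖=1.229734, ‖b₂‖=1.229734; λ = 2/(‖b₁‖+‖b₂‖) = 0.813184, sign → tz>0 ⇒ λ=+0.813184
r₁ = λ·B[:,0] = (+0.80103,+0.00983,-0.59854); r₂ = λ·B[:,1] = (+0.14739,+0.96585,+0.21311)
r₃ = r₁×r₂ = (+0.58019,-0.25892,+0.77223); SVD([r₁ r₂ r₃]) → R = UVᵀ:
  R  [+0.80103 +0.14739 +0.58019]
  R  [+0.00983 +0.96585 -0.25892]
  R  [-0.59854 +0.21311 +0.77223]
t = (-0.17704, +0.03785, +0.81318) m
tr R = 2.539108; θ = arccos((tr R − 1)/2) = 0.692654 rad = 39.686°
axis k = ((R−Rᵀ)₃₂, (R−Rᵀ)₁₃, (R−Rᵀ)₂₁) / (2 sinθ) = (+0.369593, +0.922930, -0.107709)
rvec = θ·k = (+0.256000, +0.639271, -0.074605)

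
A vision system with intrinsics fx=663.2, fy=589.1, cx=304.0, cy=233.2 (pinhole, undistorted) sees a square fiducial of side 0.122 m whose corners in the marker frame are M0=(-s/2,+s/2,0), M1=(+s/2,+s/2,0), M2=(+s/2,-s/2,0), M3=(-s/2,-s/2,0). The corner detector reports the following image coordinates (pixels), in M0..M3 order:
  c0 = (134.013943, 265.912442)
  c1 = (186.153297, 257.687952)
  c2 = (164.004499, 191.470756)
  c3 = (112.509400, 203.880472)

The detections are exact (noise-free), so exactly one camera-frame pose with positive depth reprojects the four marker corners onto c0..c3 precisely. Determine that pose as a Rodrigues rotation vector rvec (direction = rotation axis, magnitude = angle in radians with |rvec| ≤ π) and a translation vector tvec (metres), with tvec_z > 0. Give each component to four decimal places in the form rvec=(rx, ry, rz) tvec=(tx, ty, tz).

Intrinsics K: fx=663.2, fy=589.1, cx=304.0, cy=233.2
Marker side s = 0.122 m; corners in marker frame (Z=0):
  M0 = (-0.0610, +0.0610, 0)
  M1 = (+0.0610, +0.0610, 0)
  M2 = (+0.0610, -0.0610, 0)
  M3 = (-0.0610, -0.0610, 0)
Detected image corners:
  c0 = (134.013943, 265.912442) px
  c1 = (186.153297, 257.687952) px
  c2 = (164.004499, 191.470756) px
  c3 = (112.509400, 203.880472) px
Planar DLT: solve 8×8 A·h = b for H (H[2,2]=1):
  H  [+347.72182 +196.06790 +148.43114]
  H  [-203.07692 +551.62852 +230.12648]
  H  [-0.51638 +0.11560 +1.00000]
B = K⁻¹H; ‖b₁‖=0.930304, ‖b₂‖=0.930304; λ = 2/(‖b₁‖+‖b₂‖) = 1.074917, sign → tz>0 ⇒ λ=+1.074917
r₁ = λ·B[:,0] = (+0.81802,-0.15082,-0.55506); r₂ = λ·B[:,1] = (+0.26083,+0.95735,+0.12426)
r₃ = r₁×r₂ = (+0.51265,-0.24642,+0.82247); SVD([r₁ r₂ r₃]) → R = UVᵀ:
  R  [+0.81802 +0.26083 +0.51265]
  R  [-0.15082 +0.95735 -0.24642]
  R  [-0.55506 +0.12426 +0.82247]
t = (-0.25215, -0.00561, +1.07492) m
tr R = 2.597850; θ = arccos((tr R − 1)/2) = 0.645291 rad = 36.972°
axis k = ((R−Rᵀ)₃₂, (R−Rᵀ)₁₃, (R−Rᵀ)₂₁) / (2 sinθ) = (+0.308167, +0.887645, -0.342228)
rvec = θ·k = (+0.198858, +0.572789, -0.220836)

rvec=(0.1989, 0.5728, -0.2208) tvec=(-0.2521, -0.0056, 1.0749)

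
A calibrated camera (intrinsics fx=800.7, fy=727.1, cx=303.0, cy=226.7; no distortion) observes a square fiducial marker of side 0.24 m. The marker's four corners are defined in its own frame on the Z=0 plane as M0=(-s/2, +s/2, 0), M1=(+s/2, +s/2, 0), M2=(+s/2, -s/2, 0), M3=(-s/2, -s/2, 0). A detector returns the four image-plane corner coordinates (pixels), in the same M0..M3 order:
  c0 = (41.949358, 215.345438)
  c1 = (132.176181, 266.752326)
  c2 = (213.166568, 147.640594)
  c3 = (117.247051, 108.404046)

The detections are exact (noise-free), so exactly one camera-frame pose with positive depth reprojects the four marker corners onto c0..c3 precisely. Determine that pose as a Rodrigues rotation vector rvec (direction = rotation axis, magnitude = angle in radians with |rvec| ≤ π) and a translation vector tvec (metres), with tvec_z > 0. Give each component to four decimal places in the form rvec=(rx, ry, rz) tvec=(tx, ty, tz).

rvec=(-0.2670, 0.5291, 0.4847) tvec=(-0.2928, -0.0792, 1.3116)

Intrinsics K: fx=800.7, fy=727.1, cx=303.0, cy=226.7
Marker side s = 0.24 m; corners in marker frame (Z=0):
  M0 = (-0.1200, +0.1200, 0)
  M1 = (+0.1200, +0.1200, 0)
  M2 = (+0.1200, -0.1200, 0)
  M3 = (-0.1200, -0.1200, 0)
Detected image corners:
  c0 = (41.949358, 215.345438) px
  c1 = (132.176181, 266.752326) px
  c2 = (213.166568, 147.640594) px
  c3 = (117.247051, 108.404046) px
Planar DLT: solve 8×8 A·h = b for H (H[2,2]=1):
  H  [+335.95409 -336.51114 +124.26083]
  H  [+112.51550 +452.86932 +182.79681]
  H  [-0.41210 -0.09115 +1.00000]
B = K⁻¹H; ‖b₁‖=0.762415, ‖b₂‖=0.762415; λ = 2/(‖b₁‖+‖b₂‖) = 1.311621, sign → tz>0 ⇒ λ=+1.311621
r₁ = λ·B[:,0] = (+0.75487,+0.37150,-0.54052); r₂ = λ·B[:,1] = (-0.50599,+0.85421,-0.11956)
r₃ = r₁×r₂ = (+0.41731,+0.36375,+0.83279); SVD([r₁ r₂ r₃]) → R = UVᵀ:
  R  [+0.75487 -0.50599 +0.41731]
  R  [+0.37150 +0.85421 +0.36375]
  R  [-0.54052 -0.11956 +0.83279]
t = (-0.29279, -0.07920, +1.31162) m
tr R = 2.441870; θ = arccos((tr R − 1)/2) = 0.765646 rad = 43.868°
axis k = ((R−Rᵀ)₃₂, (R−Rᵀ)₁₃, (R−Rᵀ)₂₁) / (2 sinθ) = (-0.348706, +0.691071, +0.633107)
rvec = θ·k = (-0.266985, +0.529116, +0.484735)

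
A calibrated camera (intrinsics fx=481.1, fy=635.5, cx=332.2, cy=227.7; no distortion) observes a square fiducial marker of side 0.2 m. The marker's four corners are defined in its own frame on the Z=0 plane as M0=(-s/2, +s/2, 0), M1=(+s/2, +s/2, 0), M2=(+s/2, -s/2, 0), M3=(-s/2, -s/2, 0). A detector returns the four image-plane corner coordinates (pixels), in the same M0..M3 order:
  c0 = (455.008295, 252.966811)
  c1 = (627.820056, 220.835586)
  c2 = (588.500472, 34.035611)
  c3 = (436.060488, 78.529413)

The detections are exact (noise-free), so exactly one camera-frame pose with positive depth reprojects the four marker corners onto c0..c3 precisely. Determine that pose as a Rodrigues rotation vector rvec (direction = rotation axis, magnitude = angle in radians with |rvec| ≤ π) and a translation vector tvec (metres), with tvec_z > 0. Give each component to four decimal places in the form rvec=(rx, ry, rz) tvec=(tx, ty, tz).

rvec=(-0.3393, 0.3180, -0.1059) tvec=(0.2491, -0.0844, 0.6303)

Intrinsics K: fx=481.1, fy=635.5, cx=332.2, cy=227.7
Marker side s = 0.2 m; corners in marker frame (Z=0):
  M0 = (-0.1000, +0.1000, 0)
  M1 = (+0.1000, +0.1000, 0)
  M2 = (+0.1000, -0.1000, 0)
  M3 = (-0.1000, -0.1000, 0)
Detected image corners:
  c0 = (455.008295, 252.966811) px
  c1 = (627.820056, 220.835586) px
  c2 = (588.500472, 34.035611) px
  c3 = (436.060488, 78.529413) px
Planar DLT: solve 8×8 A·h = b for H (H[2,2]=1):
  H  [+569.22213 -143.44919 +522.33274]
  H  [-260.33917 +821.88233 +142.55268]
  H  [-0.45769 -0.54434 +1.00000]
B = K⁻¹H; ‖b₁‖=1.586649, ‖b₂‖=1.586649; λ = 2/(‖b₁‖+‖b₂‖) = 0.630259, sign → tz>0 ⇒ λ=+0.630259
r₁ = λ·B[:,0] = (+0.94489,-0.15483,-0.28847); r₂ = λ·B[:,1] = (+0.04897,+0.93803,-0.34308)
r₃ = r₁×r₂ = (+0.32371,+0.31004,+0.89392); SVD([r₁ r₂ r₃]) → R = UVᵀ:
  R  [+0.94489 +0.04897 +0.32371]
  R  [-0.15483 +0.93803 +0.31004]
  R  [-0.28847 -0.34308 +0.89392]
t = (+0.24908, -0.08445, +0.63026) m
tr R = 2.776833; θ = arccos((tr R − 1)/2) = 0.476912 rad = 27.325°
axis k = ((R−Rᵀ)₃₂, (R−Rᵀ)₁₃, (R−Rᵀ)₂₁) / (2 sinθ) = (-0.711403, +0.666802, -0.221993)
rvec = θ·k = (-0.339277, +0.318006, -0.105871)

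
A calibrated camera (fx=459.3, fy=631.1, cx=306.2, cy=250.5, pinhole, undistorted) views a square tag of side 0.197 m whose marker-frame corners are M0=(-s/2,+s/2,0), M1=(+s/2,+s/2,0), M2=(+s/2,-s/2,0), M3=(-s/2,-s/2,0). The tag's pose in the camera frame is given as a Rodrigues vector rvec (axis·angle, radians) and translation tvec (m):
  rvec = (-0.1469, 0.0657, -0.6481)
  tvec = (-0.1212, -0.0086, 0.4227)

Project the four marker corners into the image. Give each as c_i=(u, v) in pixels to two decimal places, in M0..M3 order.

Intrinsics K: fx=459.3, fy=631.1, cx=306.2, cy=250.5
Marker side s = 0.197 m; corners in marker frame (Z=0):
  M0 = (-0.0985, +0.0985, 0)
  M1 = (+0.0985, +0.0985, 0)
  M2 = (+0.0985, -0.0985, 0)
  M3 = (-0.0985, -0.0985, 0)
rvec = (-0.1469, 0.0657, -0.6481), |rvec| = θ = 0.66778 rad = 38.261°
Rodrigues: sinθ=0.61924, 1−cosθ=0.21480; R = I + sinθ·[k]× + (1−cosθ)·[k]×²:
    [+0.79559 +0.59635 +0.10678]
    [-0.60564 +0.78728 +0.11571]
    [-0.01506 -0.15673 +0.98753]
t = (-0.1212, -0.0086, 0.4227) m
M0: Pc = R·M0+t = (-0.14083, +0.12860, +0.40875); u = 459.3·(-0.14083)/0.40875 + 306.2 = 147.9565, v = 631.1·(+0.12860)/0.40875 + 250.5 = 449.0617
M1: Pc = R·M1+t = (+0.01591, +0.00929, +0.40578); u = 459.3·(+0.01591)/0.40578 + 306.2 = 324.2040, v = 631.1·(+0.00929)/0.40578 + 250.5 = 264.9501
M2: Pc = R·M2+t = (-0.10157, -0.14580, +0.43665); u = 459.3·(-0.10157)/0.43665 + 306.2 = 199.3581, v = 631.1·(-0.14580)/0.43665 + 250.5 = 39.7701
M3: Pc = R·M3+t = (-0.25831, -0.02649, +0.43962); u = 459.3·(-0.25831)/0.43962 + 306.2 = 36.3320, v = 631.1·(-0.02649)/0.43962 + 250.5 = 212.4709

c0=(147.96, 449.06) c1=(324.20, 264.95) c2=(199.36, 39.77) c3=(36.33, 212.47)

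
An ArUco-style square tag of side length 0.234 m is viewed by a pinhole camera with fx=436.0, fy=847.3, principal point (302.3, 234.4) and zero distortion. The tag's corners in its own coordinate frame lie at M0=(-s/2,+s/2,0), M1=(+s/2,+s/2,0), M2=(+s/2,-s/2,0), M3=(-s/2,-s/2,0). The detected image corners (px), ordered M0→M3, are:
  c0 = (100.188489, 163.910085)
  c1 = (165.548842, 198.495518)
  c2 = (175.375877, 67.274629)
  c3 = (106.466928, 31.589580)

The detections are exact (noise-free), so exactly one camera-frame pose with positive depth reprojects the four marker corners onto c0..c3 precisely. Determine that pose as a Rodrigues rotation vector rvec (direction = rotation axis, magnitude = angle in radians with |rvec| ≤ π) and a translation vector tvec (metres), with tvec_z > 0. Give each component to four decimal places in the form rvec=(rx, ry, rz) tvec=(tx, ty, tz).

rvec=(0.3223, 0.0774, 0.2563) tvec=(-0.5497, -0.2005, 1.4471)

Intrinsics K: fx=436.0, fy=847.3, cx=302.3, cy=234.4
Marker side s = 0.234 m; corners in marker frame (Z=0):
  M0 = (-0.1170, +0.1170, 0)
  M1 = (+0.1170, +0.1170, 0)
  M2 = (+0.1170, -0.1170, 0)
  M3 = (-0.1170, -0.1170, 0)
Detected image corners:
  c0 = (100.188489, 163.910085) px
  c1 = (165.548842, 198.495518) px
  c2 = (175.375877, 67.274629) px
  c3 = (106.466928, 31.589580) px
Planar DLT: solve 8×8 A·h = b for H (H[2,2]=1):
  H  [+283.44326 -3.86021 +136.69647]
  H  [+147.34390 +588.84875 +116.98779]
  H  [-0.02381 +0.22303 +1.00000]
B = K⁻¹H; ‖b₁‖=0.691017, ‖b₂‖=0.691017; λ = 2/(‖b₁‖+‖b₂‖) = 1.447142, sign → tz>0 ⇒ λ=+1.447142
r₁ = λ·B[:,0] = (+0.96467,+0.26119,-0.03445); r₂ = λ·B[:,1] = (-0.23660,+0.91643,+0.32276)
r₃ = r₁×r₂ = (+0.11587,-0.30321,+0.94585); SVD([r₁ r₂ r₃]) → R = UVᵀ:
  R  [+0.96467 -0.23660 +0.11587]
  R  [+0.26119 +0.91643 -0.30321]
  R  [-0.03445 +0.32276 +0.94585]
t = (-0.54966, -0.20053, +1.44714) m
tr R = 2.826959; θ = arccos((tr R − 1)/2) = 0.419041 rad = 24.009°
axis k = ((R−Rᵀ)₃₂, (R−Rᵀ)₁₃, (R−Rᵀ)₂₁) / (2 sinθ) = (+0.769218, +0.184728, +0.611701)
rvec = θ·k = (+0.322334, +0.077409, +0.256328)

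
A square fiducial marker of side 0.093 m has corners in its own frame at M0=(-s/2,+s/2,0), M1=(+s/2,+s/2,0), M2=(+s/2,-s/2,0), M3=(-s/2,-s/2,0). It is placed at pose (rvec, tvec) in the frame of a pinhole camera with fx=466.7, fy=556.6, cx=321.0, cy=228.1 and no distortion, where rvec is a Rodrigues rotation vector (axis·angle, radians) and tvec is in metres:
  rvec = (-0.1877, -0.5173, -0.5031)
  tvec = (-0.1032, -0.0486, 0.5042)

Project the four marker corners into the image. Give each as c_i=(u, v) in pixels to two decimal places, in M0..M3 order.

Intrinsics K: fx=466.7, fy=556.6, cx=321.0, cy=228.1
Marker side s = 0.093 m; corners in marker frame (Z=0):
  M0 = (-0.0465, +0.0465, 0)
  M1 = (+0.0465, +0.0465, 0)
  M2 = (+0.0465, -0.0465, 0)
  M3 = (-0.0465, -0.0465, 0)
rvec = (-0.1877, -0.5173, -0.5031), |rvec| = θ = 0.74561 rad = 42.721°
Rodrigues: sinθ=0.67842, 1−cosθ=0.26533; R = I + sinθ·[k]× + (1−cosθ)·[k]×²:
    [+0.75149 +0.50410 -0.42561]
    [-0.41142 +0.86239 +0.29499]
    [+0.51575 -0.04658 +0.85547]
t = (-0.1032, -0.0486, 0.5042) m
M0: Pc = R·M0+t = (-0.11470, +0.01063, +0.47805); u = 466.7·(-0.11470)/0.47805 + 321.0 = 209.0204, v = 556.6·(+0.01063)/0.47805 + 228.1 = 240.4791
M1: Pc = R·M1+t = (-0.04482, -0.02763, +0.52602); u = 466.7·(-0.04482)/0.52602 + 321.0 = 281.2385, v = 556.6·(-0.02763)/0.52602 + 228.1 = 198.8634
M2: Pc = R·M2+t = (-0.09170, -0.10783, +0.53035); u = 466.7·(-0.09170)/0.53035 + 321.0 = 240.3080, v = 556.6·(-0.10783)/0.53035 + 228.1 = 114.9303
M3: Pc = R·M3+t = (-0.16158, -0.06957, +0.48238); u = 466.7·(-0.16158)/0.48238 + 321.0 = 164.6685, v = 556.6·(-0.06957)/0.48238 + 228.1 = 147.8266

c0=(209.02, 240.48) c1=(281.24, 198.86) c2=(240.31, 114.93) c3=(164.67, 147.83)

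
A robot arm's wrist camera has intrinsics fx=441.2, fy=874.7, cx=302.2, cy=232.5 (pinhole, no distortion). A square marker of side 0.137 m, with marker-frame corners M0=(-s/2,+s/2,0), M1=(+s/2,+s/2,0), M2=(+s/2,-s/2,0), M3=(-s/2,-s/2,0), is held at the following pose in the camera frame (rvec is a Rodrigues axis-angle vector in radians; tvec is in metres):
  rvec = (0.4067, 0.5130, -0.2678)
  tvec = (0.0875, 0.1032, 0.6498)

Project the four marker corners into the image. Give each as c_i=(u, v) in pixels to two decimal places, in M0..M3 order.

Intrinsics K: fx=441.2, fy=874.7, cx=302.2, cy=232.5
Marker side s = 0.137 m; corners in marker frame (Z=0):
  M0 = (-0.0685, +0.0685, 0)
  M1 = (+0.0685, +0.0685, 0)
  M2 = (+0.0685, -0.0685, 0)
  M3 = (-0.0685, -0.0685, 0)
rvec = (0.4067, 0.5130, -0.2678), |rvec| = θ = 0.70731 rad = 40.526°
Rodrigues: sinθ=0.64979, 1−cosθ=0.23989; R = I + sinθ·[k]× + (1−cosθ)·[k]×²:
    [+0.83942 +0.34606 +0.41906]
    [-0.14598 +0.88630 -0.43950]
    [-0.52351 +0.30775 +0.79450]
t = (0.0875, 0.1032, 0.6498) m
M0: Pc = R·M0+t = (+0.05370, +0.17391, +0.70674); u = 441.2·(+0.05370)/0.70674 + 302.2 = 335.7266, v = 874.7·(+0.17391)/0.70674 + 232.5 = 447.7417
M1: Pc = R·M1+t = (+0.16871, +0.15391, +0.63502); u = 441.2·(+0.16871)/0.63502 + 302.2 = 419.4135, v = 874.7·(+0.15391)/0.63502 + 232.5 = 444.5036
M2: Pc = R·M2+t = (+0.12130, +0.03249, +0.59286); u = 441.2·(+0.12130)/0.59286 + 302.2 = 392.4667, v = 874.7·(+0.03249)/0.59286 + 232.5 = 280.4337
M3: Pc = R·M3+t = (+0.00629, +0.05249, +0.66458); u = 441.2·(+0.00629)/0.66458 + 302.2 = 306.3786, v = 874.7·(+0.05249)/0.66458 + 232.5 = 301.5834

c0=(335.73, 447.74) c1=(419.41, 444.50) c2=(392.47, 280.43) c3=(306.38, 301.58)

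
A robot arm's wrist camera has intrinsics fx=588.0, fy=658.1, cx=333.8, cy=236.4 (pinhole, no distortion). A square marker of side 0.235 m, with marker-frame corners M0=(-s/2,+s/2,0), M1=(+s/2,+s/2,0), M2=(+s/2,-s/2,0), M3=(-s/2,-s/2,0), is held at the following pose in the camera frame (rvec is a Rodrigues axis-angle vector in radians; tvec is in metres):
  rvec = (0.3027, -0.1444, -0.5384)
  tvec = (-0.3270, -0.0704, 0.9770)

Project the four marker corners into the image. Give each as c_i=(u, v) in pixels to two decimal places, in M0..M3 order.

Intrinsics K: fx=588.0, fy=658.1, cx=333.8, cy=236.4
Marker side s = 0.235 m; corners in marker frame (Z=0):
  M0 = (-0.1175, +0.1175, 0)
  M1 = (+0.1175, +0.1175, 0)
  M2 = (+0.1175, -0.1175, 0)
  M3 = (-0.1175, -0.1175, 0)
rvec = (0.3027, -0.1444, -0.5384), |rvec| = θ = 0.63431 rad = 36.343°
Rodrigues: sinθ=0.59262, 1−cosθ=0.19452; R = I + sinθ·[k]× + (1−cosθ)·[k]×²:
    [+0.84978 +0.48188 -0.21370]
    [-0.52415 +0.81556 -0.24522]
    [+0.05612 +0.32039 +0.94562]
t = (-0.3270, -0.0704, 0.9770) m
M0: Pc = R·M0+t = (-0.37023, +0.08702, +1.00805); u = 588.0·(-0.37023)/1.00805 + 333.8 = 117.8451, v = 658.1·(+0.08702)/1.00805 + 236.4 = 293.2075
M1: Pc = R·M1+t = (-0.17053, -0.03616, +1.02124); u = 588.0·(-0.17053)/1.02124 + 333.8 = 235.6139, v = 658.1·(-0.03616)/1.02124 + 236.4 = 213.0987
M2: Pc = R·M2+t = (-0.28377, -0.22782, +0.94595); u = 588.0·(-0.28377)/0.94595 + 333.8 = 157.4074, v = 658.1·(-0.22782)/0.94595 + 236.4 = 77.9078
M3: Pc = R·M3+t = (-0.48347, -0.10464, +0.93276); u = 588.0·(-0.48347)/0.93276 + 333.8 = 29.0266, v = 658.1·(-0.10464)/0.93276 + 236.4 = 162.5715

c0=(117.85, 293.21) c1=(235.61, 213.10) c2=(157.41, 77.91) c3=(29.03, 162.57)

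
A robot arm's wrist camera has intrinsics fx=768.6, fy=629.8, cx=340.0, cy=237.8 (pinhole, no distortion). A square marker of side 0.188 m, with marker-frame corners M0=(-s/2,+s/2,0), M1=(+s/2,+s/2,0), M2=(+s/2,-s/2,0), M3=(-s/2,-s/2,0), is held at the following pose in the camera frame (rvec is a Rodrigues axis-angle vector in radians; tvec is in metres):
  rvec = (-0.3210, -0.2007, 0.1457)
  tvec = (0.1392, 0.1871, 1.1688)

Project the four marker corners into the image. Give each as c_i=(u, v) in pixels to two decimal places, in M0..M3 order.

c0=(365.84, 383.21) c1=(486.50, 396.93) c2=(492.17, 297.47) c3=(377.92, 281.74)

Intrinsics K: fx=768.6, fy=629.8, cx=340.0, cy=237.8
Marker side s = 0.188 m; corners in marker frame (Z=0):
  M0 = (-0.0940, +0.0940, 0)
  M1 = (+0.0940, +0.0940, 0)
  M2 = (+0.0940, -0.0940, 0)
  M3 = (-0.0940, -0.0940, 0)
rvec = (-0.3210, -0.2007, 0.1457), |rvec| = θ = 0.40565 rad = 23.242°
Rodrigues: sinθ=0.39461, 1−cosθ=0.08115; R = I + sinθ·[k]× + (1−cosθ)·[k]×²:
    [+0.96966 -0.10996 -0.21831]
    [+0.17351 +0.93871 +0.29785]
    [+0.17217 -0.32669 +0.92932]
t = (0.1392, 0.1871, 1.1688) m
M0: Pc = R·M0+t = (+0.03771, +0.25903, +1.12191); u = 768.6·(+0.03771)/1.12191 + 340.0 = 365.8379, v = 629.8·(+0.25903)/1.12191 + 237.8 = 383.2100
M1: Pc = R·M1+t = (+0.22001, +0.29165, +1.15428); u = 768.6·(+0.22001)/1.15428 + 340.0 = 486.4998, v = 629.8·(+0.29165)/1.15428 + 237.8 = 396.9305
M2: Pc = R·M2+t = (+0.24069, +0.11517, +1.21569); u = 768.6·(+0.24069)/1.21569 + 340.0 = 492.1688, v = 629.8·(+0.11517)/1.21569 + 237.8 = 297.4653
M3: Pc = R·M3+t = (+0.05839, +0.08255, +1.18332); u = 768.6·(+0.05839)/1.18332 + 340.0 = 377.9246, v = 629.8·(+0.08255)/1.18332 + 237.8 = 281.7361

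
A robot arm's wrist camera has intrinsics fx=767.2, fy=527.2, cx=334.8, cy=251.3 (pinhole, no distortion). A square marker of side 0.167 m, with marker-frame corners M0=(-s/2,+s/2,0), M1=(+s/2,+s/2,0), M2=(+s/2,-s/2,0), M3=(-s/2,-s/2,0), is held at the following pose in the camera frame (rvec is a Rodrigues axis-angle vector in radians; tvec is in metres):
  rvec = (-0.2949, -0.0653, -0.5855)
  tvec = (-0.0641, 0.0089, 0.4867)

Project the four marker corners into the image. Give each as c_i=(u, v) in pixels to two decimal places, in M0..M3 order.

Intrinsics K: fx=767.2, fy=527.2, cx=334.8, cy=251.3
Marker side s = 0.167 m; corners in marker frame (Z=0):
  M0 = (-0.0835, +0.0835, 0)
  M1 = (+0.0835, +0.0835, 0)
  M2 = (+0.0835, -0.0835, 0)
  M3 = (-0.0835, -0.0835, 0)
rvec = (-0.2949, -0.0653, -0.5855), |rvec| = θ = 0.65882 rad = 37.747°
Rodrigues: sinθ=0.61218, 1−cosθ=0.20928; R = I + sinθ·[k]× + (1−cosθ)·[k]×²:
    [+0.83265 +0.55334 +0.02258]
    [-0.53477 +0.79277 +0.29246]
    [+0.14393 -0.25559 +0.95601]
t = (-0.0641, 0.0089, 0.4867) m
M0: Pc = R·M0+t = (-0.08742, +0.11975, +0.45334); u = 767.2·(-0.08742)/0.45334 + 334.8 = 186.8527, v = 527.2·(+0.11975)/0.45334 + 251.3 = 390.5599
M1: Pc = R·M1+t = (+0.05163, +0.03044, +0.47738); u = 767.2·(+0.05163)/0.47738 + 334.8 = 417.7756, v = 527.2·(+0.03044)/0.47738 + 251.3 = 284.9206
M2: Pc = R·M2+t = (-0.04078, -0.10195, +0.52006); u = 767.2·(-0.04078)/0.52006 + 334.8 = 274.6442, v = 527.2·(-0.10195)/0.52006 + 251.3 = 147.9506
M3: Pc = R·M3+t = (-0.17983, -0.01264, +0.49602); u = 767.2·(-0.17983)/0.49602 + 334.8 = 56.6566, v = 527.2·(-0.01264)/0.49602 + 251.3 = 237.8621

c0=(186.85, 390.56) c1=(417.78, 284.92) c2=(274.64, 147.95) c3=(56.66, 237.86)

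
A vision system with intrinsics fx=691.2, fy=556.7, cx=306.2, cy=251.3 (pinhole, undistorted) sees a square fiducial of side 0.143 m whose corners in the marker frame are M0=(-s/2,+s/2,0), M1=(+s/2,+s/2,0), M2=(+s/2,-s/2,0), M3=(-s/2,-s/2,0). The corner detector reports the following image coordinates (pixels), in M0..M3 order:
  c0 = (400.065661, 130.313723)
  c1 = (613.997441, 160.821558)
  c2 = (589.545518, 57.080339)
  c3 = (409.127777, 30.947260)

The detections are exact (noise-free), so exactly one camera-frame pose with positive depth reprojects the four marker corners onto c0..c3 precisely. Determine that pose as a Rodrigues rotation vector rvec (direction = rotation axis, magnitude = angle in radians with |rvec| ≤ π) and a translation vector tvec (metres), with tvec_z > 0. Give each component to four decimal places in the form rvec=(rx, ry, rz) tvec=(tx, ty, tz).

rvec=(-0.6274, -0.0687, 0.1611) tvec=(0.1411, -0.1431, 0.4953)

Intrinsics K: fx=691.2, fy=556.7, cx=306.2, cy=251.3
Marker side s = 0.143 m; corners in marker frame (Z=0):
  M0 = (-0.0715, +0.0715, 0)
  M1 = (+0.0715, +0.0715, 0)
  M2 = (+0.0715, -0.0715, 0)
  M3 = (-0.0715, -0.0715, 0)
Detected image corners:
  c0 = (400.065661, 130.313723) px
  c1 = (613.997441, 160.821558) px
  c2 = (589.545518, 57.080339) px
  c3 = (409.127777, 30.947260) px
Planar DLT: solve 8×8 A·h = b for H (H[2,2]=1):
  H  [+1384.25087 -544.62320 +503.07218]
  H  [+199.64028 +597.41790 +90.50202]
  H  [+0.03056 -1.18980 +1.00000]
B = K⁻¹H; ‖b₁‖=2.019039, ‖b₂‖=2.019039; λ = 2/(‖b₁‖+‖b₂‖) = 0.495285, sign → tz>0 ⇒ λ=+0.495285
r₁ = λ·B[:,0] = (+0.98519,+0.17078,+0.01513); r₂ = λ·B[:,1] = (-0.12920,+0.79752,-0.58929)
r₃ = r₁×r₂ = (-0.11271,+0.57861,+0.80778); SVD([r₁ r₂ r₃]) → R = UVᵀ:
  R  [+0.98519 -0.12920 -0.11271]
  R  [+0.17078 +0.79752 +0.57861]
  R  [+0.01513 -0.58929 +0.80778]
t = (+0.14107, -0.14306, +0.49529) m
tr R = 2.590494; θ = arccos((tr R − 1)/2) = 0.651381 rad = 37.321°
axis k = ((R−Rᵀ)₃₂, (R−Rᵀ)₁₃, (R−Rᵀ)₂₁) / (2 sinθ) = (-0.963161, -0.105433, +0.247395)
rvec = θ·k = (-0.627385, -0.068677, +0.161148)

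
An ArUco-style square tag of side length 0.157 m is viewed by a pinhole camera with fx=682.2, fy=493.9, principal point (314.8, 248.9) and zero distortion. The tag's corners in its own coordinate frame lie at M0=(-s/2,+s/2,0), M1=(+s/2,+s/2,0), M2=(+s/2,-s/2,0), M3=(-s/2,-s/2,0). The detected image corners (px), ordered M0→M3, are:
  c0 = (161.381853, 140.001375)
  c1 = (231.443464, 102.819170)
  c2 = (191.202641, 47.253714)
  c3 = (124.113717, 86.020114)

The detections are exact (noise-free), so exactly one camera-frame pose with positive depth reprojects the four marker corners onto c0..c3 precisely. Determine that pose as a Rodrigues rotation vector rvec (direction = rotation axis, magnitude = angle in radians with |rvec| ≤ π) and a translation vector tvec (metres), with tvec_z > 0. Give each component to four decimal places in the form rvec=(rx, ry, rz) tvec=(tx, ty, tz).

Intrinsics K: fx=682.2, fy=493.9, cx=314.8, cy=248.9
Marker side s = 0.157 m; corners in marker frame (Z=0):
  M0 = (-0.0785, +0.0785, 0)
  M1 = (+0.0785, +0.0785, 0)
  M2 = (+0.0785, -0.0785, 0)
  M3 = (-0.0785, -0.0785, 0)
Detected image corners:
  c0 = (161.381853, 140.001375) px
  c1 = (231.443464, 102.819170) px
  c2 = (191.202641, 47.253714) px
  c3 = (124.113717, 86.020114) px
Planar DLT: solve 8×8 A·h = b for H (H[2,2]=1):
  H  [+388.91163 +224.76523 +176.12099]
  H  [-267.30035 +337.14858 +94.16020]
  H  [-0.26990 -0.12358 +1.00000]
B = K⁻¹H; ‖b₁‖=0.848252, ‖b₂‖=0.848252; λ = 2/(‖b₁‖+‖b₂‖) = 1.178894, sign → tz>0 ⇒ λ=+1.178894
r₁ = λ·B[:,0] = (+0.81889,-0.47767,-0.31818); r₂ = λ·B[:,1] = (+0.45564,+0.87816,-0.14569)
r₃ = r₁×r₂ = (+0.34901,-0.02567,+0.93677); SVD([r₁ r₂ r₃]) → R = UVᵀ:
  R  [+0.81889 +0.45564 +0.34901]
  R  [-0.47767 +0.87816 -0.02567]
  R  [-0.31818 -0.14569 +0.93677]
t = (-0.23965, -0.36935, +1.17889) m
tr R = 2.633824; θ = arccos((tr R − 1)/2) = 0.614760 rad = 35.223°
axis k = ((R−Rᵀ)₃₂, (R−Rᵀ)₁₃, (R−Rᵀ)₂₁) / (2 sinθ) = (-0.104041, +0.578392, -0.809097)
rvec = θ·k = (-0.063960, +0.355572, -0.497400)

rvec=(-0.0640, 0.3556, -0.4974) tvec=(-0.2396, -0.3693, 1.1789)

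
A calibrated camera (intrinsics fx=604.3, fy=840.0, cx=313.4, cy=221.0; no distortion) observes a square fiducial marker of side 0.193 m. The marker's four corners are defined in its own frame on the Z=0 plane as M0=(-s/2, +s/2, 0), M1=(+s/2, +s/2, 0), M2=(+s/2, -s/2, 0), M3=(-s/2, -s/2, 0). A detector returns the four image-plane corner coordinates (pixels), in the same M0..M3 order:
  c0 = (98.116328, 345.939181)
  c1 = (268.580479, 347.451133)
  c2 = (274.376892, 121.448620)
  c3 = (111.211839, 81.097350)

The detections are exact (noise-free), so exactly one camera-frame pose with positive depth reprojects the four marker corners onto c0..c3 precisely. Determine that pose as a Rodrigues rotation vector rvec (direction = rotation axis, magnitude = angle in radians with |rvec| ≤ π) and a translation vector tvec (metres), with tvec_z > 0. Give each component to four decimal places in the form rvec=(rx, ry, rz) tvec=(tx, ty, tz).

Intrinsics K: fx=604.3, fy=840.0, cx=313.4, cy=221.0
Marker side s = 0.193 m; corners in marker frame (Z=0):
  M0 = (-0.0965, +0.0965, 0)
  M1 = (+0.0965, +0.0965, 0)
  M2 = (+0.0965, -0.0965, 0)
  M3 = (-0.0965, -0.0965, 0)
Detected image corners:
  c0 = (98.116328, 345.939181) px
  c1 = (268.580479, 347.451133) px
  c2 = (274.376892, 121.448620) px
  c3 = (111.211839, 81.097350) px
Planar DLT: solve 8×8 A·h = b for H (H[2,2]=1):
  H  [+1021.08864 -81.16159 +194.87614]
  H  [+297.28474 +1223.32081 +222.70309]
  H  [+0.83528 -0.17942 +1.00000]
B = K⁻¹H; ‖b₁‖=1.514767, ‖b₂‖=1.514767; λ = 2/(‖b₁‖+‖b₂‖) = 0.660168, sign → tz>0 ⇒ λ=+0.660168
r₁ = λ·B[:,0] = (+0.82951,+0.08856,+0.55142); r₂ = λ·B[:,1] = (-0.02724,+0.99259,-0.11844)
r₃ = r₁×r₂ = (-0.55782,+0.08323,+0.82577); SVD([r₁ r₂ r₃]) → R = UVᵀ:
  R  [+0.82951 -0.02724 -0.55782]
  R  [+0.08856 +0.99259 +0.08323]
  R  [+0.55142 -0.11844 +0.82577]
t = (-0.12948, +0.00134, +0.66017) m
tr R = 2.647873; θ = arccos((tr R − 1)/2) = 0.602473 rad = 34.519°
axis k = ((R−Rᵀ)₃₂, (R−Rᵀ)₁₃, (R−Rᵀ)₂₁) / (2 sinθ) = (-0.177945, -0.978722, +0.102175)
rvec = θ·k = (-0.107207, -0.589654, +0.061558)

rvec=(-0.1072, -0.5897, 0.0616) tvec=(-0.1295, 0.0013, 0.6602)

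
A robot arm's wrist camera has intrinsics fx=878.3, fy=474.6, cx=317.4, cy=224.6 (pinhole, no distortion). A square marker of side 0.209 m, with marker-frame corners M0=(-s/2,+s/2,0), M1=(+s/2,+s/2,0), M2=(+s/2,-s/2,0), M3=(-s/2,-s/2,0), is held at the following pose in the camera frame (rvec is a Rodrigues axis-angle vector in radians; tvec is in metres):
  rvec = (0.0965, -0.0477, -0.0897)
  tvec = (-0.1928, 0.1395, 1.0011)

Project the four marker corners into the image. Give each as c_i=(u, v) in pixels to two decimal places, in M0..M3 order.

Intrinsics K: fx=878.3, fy=474.6, cx=317.4, cy=224.6
Marker side s = 0.209 m; corners in marker frame (Z=0):
  M0 = (-0.1045, +0.1045, 0)
  M1 = (+0.1045, +0.1045, 0)
  M2 = (+0.1045, -0.1045, 0)
  M3 = (-0.1045, -0.1045, 0)
rvec = (0.0965, -0.0477, -0.0897), |rvec| = θ = 0.14012 rad = 8.028°
Rodrigues: sinθ=0.13966, 1−cosθ=0.00980; R = I + sinθ·[k]× + (1−cosθ)·[k]×²:
    [+0.99485 +0.08711 -0.05187]
    [-0.09170 +0.99134 -0.09405]
    [+0.04322 +0.09832 +0.99422]
t = (-0.1928, 0.1395, 1.0011) m
M0: Pc = R·M0+t = (-0.28766, +0.25268, +1.00686); u = 878.3·(-0.28766)/1.00686 + 317.4 = 66.4702, v = 474.6·(+0.25268)/1.00686 + 224.6 = 343.7040
M1: Pc = R·M1+t = (-0.07974, +0.23351, +1.01589); u = 878.3·(-0.07974)/1.01589 + 317.4 = 248.4638, v = 474.6·(+0.23351)/1.01589 + 224.6 = 333.6909
M2: Pc = R·M2+t = (-0.09794, +0.02632, +0.99534); u = 878.3·(-0.09794)/0.99534 + 317.4 = 230.9756, v = 474.6·(+0.02632)/0.99534 + 224.6 = 237.1511
M3: Pc = R·M3+t = (-0.30586, +0.04549, +0.98631); u = 878.3·(-0.30586)/0.98631 + 317.4 = 45.0301, v = 474.6·(+0.04549)/0.98631 + 224.6 = 246.4886

c0=(66.47, 343.70) c1=(248.46, 333.69) c2=(230.98, 237.15) c3=(45.03, 246.49)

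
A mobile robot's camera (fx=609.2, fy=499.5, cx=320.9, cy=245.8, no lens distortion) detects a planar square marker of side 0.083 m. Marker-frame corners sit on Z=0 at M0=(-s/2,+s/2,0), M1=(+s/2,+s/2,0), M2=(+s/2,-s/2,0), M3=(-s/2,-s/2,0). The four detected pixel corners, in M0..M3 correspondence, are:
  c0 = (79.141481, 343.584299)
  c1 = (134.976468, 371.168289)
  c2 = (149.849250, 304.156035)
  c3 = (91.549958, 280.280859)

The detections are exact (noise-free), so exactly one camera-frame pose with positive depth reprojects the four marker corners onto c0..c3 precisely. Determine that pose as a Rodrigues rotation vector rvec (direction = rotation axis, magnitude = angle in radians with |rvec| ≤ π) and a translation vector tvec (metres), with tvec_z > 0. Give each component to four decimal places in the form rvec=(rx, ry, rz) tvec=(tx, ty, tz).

Intrinsics K: fx=609.2, fy=499.5, cx=320.9, cy=245.8
Marker side s = 0.083 m; corners in marker frame (Z=0):
  M0 = (-0.0415, +0.0415, 0)
  M1 = (+0.0415, +0.0415, 0)
  M2 = (+0.0415, -0.0415, 0)
  M3 = (-0.0415, -0.0415, 0)
Detected image corners:
  c0 = (79.141481, 343.584299) px
  c1 = (134.976468, 371.168289) px
  c2 = (149.849250, 304.156035) px
  c3 = (91.549958, 280.280859) px
Planar DLT: solve 8×8 A·h = b for H (H[2,2]=1):
  H  [+594.61567 -126.76238 +112.82280]
  H  [+45.79237 +890.03820 +324.80283]
  H  [-0.81437 +0.32562 +1.00000]
B = K⁻¹H; ‖b₁‖=1.696995, ‖b₂‖=1.696995; λ = 2/(‖b₁‖+‖b₂‖) = 0.589277, sign → tz>0 ⇒ λ=+0.589277
r₁ = λ·B[:,0] = (+0.82795,+0.29017,-0.47989); r₂ = λ·B[:,1] = (-0.22369,+0.95559,+0.19188)
r₃ = r₁×r₂ = (+0.51425,-0.05152,+0.85609); SVD([r₁ r₂ r₃]) → R = UVᵀ:
  R  [+0.82795 -0.22369 +0.51425]
  R  [+0.29017 +0.95559 -0.05152]
  R  [-0.47989 +0.19188 +0.85609]
t = (-0.20127, +0.09320, +0.58928) m
tr R = 2.639631; θ = arccos((tr R − 1)/2) = 0.609708 rad = 34.934°
axis k = ((R−Rᵀ)₃₂, (R−Rᵀ)₁₃, (R−Rᵀ)₂₁) / (2 sinθ) = (+0.212527, +0.868051, +0.448687)
rvec = θ·k = (+0.129579, +0.529257, +0.273568)

rvec=(0.1296, 0.5293, 0.2736) tvec=(-0.2013, 0.0932, 0.5893)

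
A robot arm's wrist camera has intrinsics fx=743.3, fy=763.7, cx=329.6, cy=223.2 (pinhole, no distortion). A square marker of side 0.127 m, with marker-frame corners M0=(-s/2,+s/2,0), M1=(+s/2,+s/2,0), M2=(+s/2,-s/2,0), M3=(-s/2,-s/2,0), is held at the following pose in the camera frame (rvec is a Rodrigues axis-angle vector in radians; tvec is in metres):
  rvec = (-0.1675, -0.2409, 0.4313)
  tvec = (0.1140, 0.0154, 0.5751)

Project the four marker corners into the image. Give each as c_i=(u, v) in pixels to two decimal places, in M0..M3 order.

Intrinsics K: fx=743.3, fy=763.7, cx=329.6, cy=223.2
Marker side s = 0.127 m; corners in marker frame (Z=0):
  M0 = (-0.0635, +0.0635, 0)
  M1 = (+0.0635, +0.0635, 0)
  M2 = (+0.0635, -0.0635, 0)
  M3 = (-0.0635, -0.0635, 0)
rvec = (-0.1675, -0.2409, 0.4313), |rvec| = θ = 0.52164 rad = 29.888°
Rodrigues: sinθ=0.49830, 1−cosθ=0.13300; R = I + sinθ·[k]× + (1−cosθ)·[k]×²:
    [+0.88072 -0.39228 -0.26543]
    [+0.43173 +0.89537 +0.10922]
    [+0.19481 -0.21079 +0.95792]
t = (0.1140, 0.0154, 0.5751) m
M0: Pc = R·M0+t = (+0.03316, +0.04484, +0.54934); u = 743.3·(+0.03316)/0.54934 + 329.6 = 374.4740, v = 763.7·(+0.04484)/0.54934 + 223.2 = 285.5384
M1: Pc = R·M1+t = (+0.14502, +0.09967, +0.57409); u = 743.3·(+0.14502)/0.57409 + 329.6 = 517.3596, v = 763.7·(+0.09967)/0.57409 + 223.2 = 355.7906
M2: Pc = R·M2+t = (+0.19484, -0.01404, +0.60086); u = 743.3·(+0.19484)/0.60086 + 329.6 = 570.6248, v = 763.7·(-0.01404)/0.60086 + 223.2 = 205.3533
M3: Pc = R·M3+t = (+0.08298, -0.06887, +0.57611); u = 743.3·(+0.08298)/0.57611 + 329.6 = 436.6661, v = 763.7·(-0.06887)/0.57611 + 223.2 = 131.9050

c0=(374.47, 285.54) c1=(517.36, 355.79) c2=(570.62, 205.35) c3=(436.67, 131.91)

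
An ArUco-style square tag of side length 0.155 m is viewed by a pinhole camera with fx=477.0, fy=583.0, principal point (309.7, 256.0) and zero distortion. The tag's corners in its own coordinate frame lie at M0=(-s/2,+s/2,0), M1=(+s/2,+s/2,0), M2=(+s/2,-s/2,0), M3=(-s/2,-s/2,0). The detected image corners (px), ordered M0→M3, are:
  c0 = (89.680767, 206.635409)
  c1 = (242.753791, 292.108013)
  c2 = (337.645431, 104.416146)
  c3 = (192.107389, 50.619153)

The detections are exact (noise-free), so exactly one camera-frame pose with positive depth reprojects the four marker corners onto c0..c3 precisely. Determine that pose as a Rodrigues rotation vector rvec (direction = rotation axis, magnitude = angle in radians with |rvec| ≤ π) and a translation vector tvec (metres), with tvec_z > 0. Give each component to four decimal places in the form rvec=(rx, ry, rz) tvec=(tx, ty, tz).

rvec=(-0.4389, 0.2591, 0.4444) tvec=(-0.0802, -0.0691, 0.4002)

Intrinsics K: fx=477.0, fy=583.0, cx=309.7, cy=256.0
Marker side s = 0.155 m; corners in marker frame (Z=0):
  M0 = (-0.0775, +0.0775, 0)
  M1 = (+0.0775, +0.0775, 0)
  M2 = (+0.0775, -0.0775, 0)
  M3 = (-0.0775, -0.0775, 0)
Detected image corners:
  c0 = (89.680767, 206.635409) px
  c1 = (242.753791, 292.108013) px
  c2 = (337.645431, 104.416146) px
  c3 = (192.107389, 50.619153) px
Planar DLT: solve 8×8 A·h = b for H (H[2,2]=1):
  H  [+781.85946 -827.03878 +214.07351]
  H  [+306.01353 +958.84966 +155.35659]
  H  [-0.83393 -0.87664 +1.00000]
B = K⁻¹H; ‖b₁‖=2.498860, ‖b₂‖=2.498860; λ = 2/(‖b₁‖+‖b₂‖) = 0.400182, sign → tz>0 ⇒ λ=+0.400182
r₁ = λ·B[:,0] = (+0.87262,+0.35659,-0.33372); r₂ = λ·B[:,1] = (-0.46608,+0.81222,-0.35082)
r₃ = r₁×r₂ = (+0.14596,+0.46167,+0.87496); SVD([r₁ r₂ r₃]) → R = UVᵀ:
  R  [+0.87262 -0.46608 +0.14596]
  R  [+0.35659 +0.81222 +0.46167]
  R  [-0.33372 -0.35082 +0.87496]
t = (-0.08023, -0.06908, +0.40018) m
tr R = 2.559802; θ = arccos((tr R − 1)/2) = 0.676289 rad = 38.748°
axis k = ((R−Rᵀ)₃₂, (R−Rᵀ)₁₃, (R−Rᵀ)₂₁) / (2 sinθ) = (-0.649053, +0.383191, +0.657187)
rvec = θ·k = (-0.438947, +0.259148, +0.444448)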